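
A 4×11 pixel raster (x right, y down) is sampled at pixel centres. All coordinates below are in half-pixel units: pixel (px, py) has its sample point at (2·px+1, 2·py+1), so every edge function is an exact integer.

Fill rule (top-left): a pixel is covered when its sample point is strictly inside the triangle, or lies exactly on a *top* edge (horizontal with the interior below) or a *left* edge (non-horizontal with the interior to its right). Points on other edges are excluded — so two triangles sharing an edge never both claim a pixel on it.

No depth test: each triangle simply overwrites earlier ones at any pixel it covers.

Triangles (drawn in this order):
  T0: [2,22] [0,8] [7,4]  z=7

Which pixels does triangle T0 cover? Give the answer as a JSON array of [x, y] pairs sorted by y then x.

T0:
  2·area = 106
  edge (2, 22)→(0, 8): d=(-2,-14) top-left  bias=+0
  edge (0, 8)→(7, 4): d=(7,-4) top-left  bias=+0
  edge (7, 4)→(2, 22): d=(-5,18) right/bottom  bias=-1
    (1,3)@(3, 7): e=[44,5,57] → #
    (2,3)@(5, 7): e=[72,13,21] → #
    (3,3)@(7, 7): e=[100,21,-15] → ·
    (0,4)@(1, 9): e=[12,11,83] → #
    (3,4)@(7, 9): e=[96,35,-25] → ·
    (0,5)@(1, 11): e=[8,25,73] → #
    (3,5)@(7, 11): e=[92,49,-35] → ·
    (0,6)@(1, 13): e=[4,39,63] → #
    (2,6)@(5, 13): e=[60,55,-9] → ·
    (0,7)@(1, 15): e=[0,53,53] → #  [on edge]
    (2,7)@(5, 15): e=[56,69,-19] → ·
    (0,8)@(1, 17): e=[-4,67,43] → ·
  covered (13 px):
    · · · ·
    · · · ·
    · · · ·
    · # # ·
    # # # ·
    # # # ·
    # # · ·
    # # · ·
    · # · ·
    · · · ·
    · · · ·

Result: [[1,3],[2,3],[0,4],[1,4],[2,4],[0,5],[1,5],[2,5],[0,6],[1,6],[0,7],[1,7],[1,8]]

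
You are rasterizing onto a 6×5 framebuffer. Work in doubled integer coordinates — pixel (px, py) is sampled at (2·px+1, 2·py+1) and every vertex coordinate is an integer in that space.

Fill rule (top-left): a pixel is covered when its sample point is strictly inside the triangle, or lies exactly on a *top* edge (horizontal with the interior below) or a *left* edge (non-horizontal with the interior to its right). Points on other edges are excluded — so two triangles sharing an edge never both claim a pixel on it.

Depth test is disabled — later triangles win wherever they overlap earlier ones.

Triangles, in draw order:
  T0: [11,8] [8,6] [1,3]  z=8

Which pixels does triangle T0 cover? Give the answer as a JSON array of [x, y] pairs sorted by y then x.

T0:
  2·area = 5  (B↔C swapped to make it positive)
  edge (11, 8)→(1, 3): d=(-10,-5) top-left  bias=+0
  edge (1, 3)→(8, 6): d=(7,3) right/bottom  bias=-1
  edge (8, 6)→(11, 8): d=(3,2) right/bottom  bias=-1
    (0,1)@(1, 3): e=[0,0,5] → .  [on edge]
    (2,2)@(5, 5): e=[0,2,3] → X  [on edge]
    (3,2)@(7, 5): e=[10,-4,-1] → .
    (2,3)@(5, 7): e=[-20,16,9] → .
    (4,3)@(9, 7): e=[0,4,1] → X  [on edge]
    (5,3)@(11, 7): e=[10,-2,-3] → .
    (4,4)@(9, 9): e=[-20,18,7] → .
  covered (2 px):
    . . . . . .
    . . . . . .
    . . X . . .
    . . . . X .
    . . . . . .

Result: [[2,2],[4,3]]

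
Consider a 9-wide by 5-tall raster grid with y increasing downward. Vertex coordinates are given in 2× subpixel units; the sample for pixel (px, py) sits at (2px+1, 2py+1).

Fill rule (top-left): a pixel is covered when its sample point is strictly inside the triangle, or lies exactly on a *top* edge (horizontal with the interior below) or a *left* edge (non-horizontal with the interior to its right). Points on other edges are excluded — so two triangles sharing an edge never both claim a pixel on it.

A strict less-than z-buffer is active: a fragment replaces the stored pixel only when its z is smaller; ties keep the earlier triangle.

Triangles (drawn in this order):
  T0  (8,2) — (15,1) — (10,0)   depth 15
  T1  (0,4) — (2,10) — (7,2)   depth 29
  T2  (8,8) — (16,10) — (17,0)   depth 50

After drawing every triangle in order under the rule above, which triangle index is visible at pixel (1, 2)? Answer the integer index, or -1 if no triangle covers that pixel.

T0:
  2·area = 12  (B↔C swapped to make it positive)
  edge (8, 2)→(10, 0): d=(2,-2) top-left  bias=+0
  edge (10, 0)→(15, 1): d=(5,1) right/bottom  bias=-1
  edge (15, 1)→(8, 2): d=(-7,1) right/bottom  bias=-1
    (4,0)@(9, 1): e=[0,6,6] → #  [on edge]
    (5,0)@(11, 1): e=[4,4,4] → #
    (6,0)@(13, 1): e=[8,2,2] → #
    (7,0)@(15, 1): e=[12,0,0] → ·  [on edge]
    (0,1)@(1, 3): e=[-12,24,0] → ·  [on edge]
    (3,1)@(7, 3): e=[0,18,-6] → ·  [on edge]
    (4,1)@(9, 3): e=[4,16,-8] → ·
    (5,1)@(11, 3): e=[8,14,-10] → ·
    (6,1)@(13, 3): e=[12,12,-12] → ·
    (2,2)@(5, 5): e=[0,30,-18] → ·  [on edge]
    (1,3)@(3, 7): e=[0,42,-30] → ·  [on edge]
    (0,4)@(1, 9): e=[0,54,-42] → ·  [on edge]
  covered (3 px):
    · · · · # # # · ·
    · · · · · · · · ·
    · · · · · · · · ·
    · · · · · · · · ·
    · · · · · · · · ·
T1:
  2·area = 46  (B↔C swapped to make it positive)
  edge (0, 4)→(7, 2): d=(7,-2) top-left  bias=+0
  edge (7, 2)→(2, 10): d=(-5,8) right/bottom  bias=-1
  edge (2, 10)→(0, 4): d=(-2,-6) top-left  bias=+0
    (2,1)@(5, 3): e=[3,11,32] → #
    (3,1)@(7, 3): e=[7,-5,44] → ·
    (0,2)@(1, 5): e=[9,33,4] → #
    (1,2)@(3, 5): e=[13,17,16] → #
    (3,2)@(7, 5): e=[21,-15,40] → ·
    (0,3)@(1, 7): e=[23,23,0] → #  [on edge]
    (2,3)@(5, 7): e=[31,-9,24] → ·
    (0,4)@(1, 9): e=[37,13,-4] → ·
    (1,4)@(3, 9): e=[41,-3,8] → ·
  covered (6 px):
    · · · · · · · · ·
    · · # · · · · · ·
    # # # · · · · · ·
    # # · · · · · · ·
    · · · · · · · · ·
T2:
  2·area = 82  (B↔C swapped to make it positive)
  edge (8, 8)→(17, 0): d=(9,-8) top-left  bias=+0
  edge (17, 0)→(16, 10): d=(-1,10) right/bottom  bias=-1
  edge (16, 10)→(8, 8): d=(-8,-2) top-left  bias=+0
    (7,1)@(15, 3): e=[11,17,54] → #
    (8,1)@(17, 3): e=[27,-3,58] → ·
    (6,2)@(13, 5): e=[13,35,34] → #
    (8,2)@(17, 5): e=[45,-5,42] → ·
    (5,3)@(11, 7): e=[15,53,14] → #
    (8,3)@(17, 7): e=[63,-7,26] → ·
    (5,4)@(11, 9): e=[33,51,-2] → ·
    (6,4)@(13, 9): e=[49,31,2] → #
    (8,4)@(17, 9): e=[81,-9,10] → ·
  covered (8 px):
    · · · · · · · · ·
    · · · · · · · # ·
    · · · · · · # # ·
    · · · · · # # # ·
    · · · · · · # # ·

Z-buffer (winner per pixel, '.' = empty):
  . . . . 0 0 0 . .
  . . 1 . . . . 2 .
  1 1 1 . . . 2 2 .
  1 1 . . . 2 2 2 .
  . . . . . . 2 2 .

Answer: 1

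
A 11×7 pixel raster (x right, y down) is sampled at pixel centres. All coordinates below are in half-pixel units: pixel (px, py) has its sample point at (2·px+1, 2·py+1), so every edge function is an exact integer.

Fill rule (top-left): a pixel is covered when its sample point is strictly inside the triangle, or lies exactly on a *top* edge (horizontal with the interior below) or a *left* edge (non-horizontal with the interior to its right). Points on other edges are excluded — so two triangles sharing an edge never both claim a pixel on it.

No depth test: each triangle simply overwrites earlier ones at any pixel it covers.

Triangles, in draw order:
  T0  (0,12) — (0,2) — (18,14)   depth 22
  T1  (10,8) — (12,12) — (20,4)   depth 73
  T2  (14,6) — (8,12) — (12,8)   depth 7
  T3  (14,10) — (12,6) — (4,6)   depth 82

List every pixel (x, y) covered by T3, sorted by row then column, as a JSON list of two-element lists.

T0:
  2·area = 180
  edge (0, 12)→(0, 2): d=(0,-10) top-left  bias=+0
  edge (0, 2)→(18, 14): d=(18,12) right/bottom  bias=-1
  edge (18, 14)→(0, 12): d=(-18,-2) top-left  bias=+0
    (0,1)@(1, 3): e=[10,6,164] → #
    (1,1)@(3, 3): e=[30,-18,168] → ·
    (0,2)@(1, 5): e=[10,42,128] → #
    (1,2)@(3, 5): e=[30,18,132] → #
    (2,2)@(5, 5): e=[50,-6,136] → ·
    (0,3)@(1, 7): e=[10,78,92] → #
    (2,3)@(5, 7): e=[50,30,100] → #
    (3,3)@(7, 7): e=[70,6,104] → #
    (4,3)@(9, 7): e=[90,-18,108] → ·
    (0,4)@(1, 9): e=[10,114,56] → #
    (4,4)@(9, 9): e=[90,18,72] → #
    (5,4)@(11, 9): e=[110,-6,76] → ·
    (4,6)@(9, 13): e=[90,90,0] → #  [on edge]
  covered (23 px):
    · · · · · · · · · · ·
    # · · · · · · · · · ·
    # # · · · · · · · · ·
    # # # # · · · · · · ·
    # # # # # · · · · · ·
    # # # # # # # · · · ·
    · · · · # # # # · · ·
T1:
  2·area = 48  (B↔C swapped to make it positive)
  edge (10, 8)→(20, 4): d=(10,-4) top-left  bias=+0
  edge (20, 4)→(12, 12): d=(-8,8) right/bottom  bias=-1
  edge (12, 12)→(10, 8): d=(-2,-4) top-left  bias=+0
    (10,1)@(21, 3): e=[-6,0,54] → ·  [on edge]
    (9,2)@(19, 5): e=[6,0,42] → ·  [on edge]
    (6,3)@(13, 7): e=[2,32,14] → #
    (7,3)@(15, 7): e=[10,16,22] → #
    (8,3)@(17, 7): e=[18,0,30] → ·  [on edge]
    (5,4)@(11, 9): e=[14,32,2] → #
    (7,4)@(15, 9): e=[30,0,18] → ·  [on edge]
    (5,5)@(11, 11): e=[34,16,-2] → ·
    (6,5)@(13, 11): e=[42,0,6] → ·  [on edge]
    (5,6)@(11, 13): e=[54,0,-6] → ·  [on edge]
  covered (4 px):
    · · · · · · · · · · ·
    · · · · · · · · · · ·
    · · · · · · · · · · ·
    · · · · · · # # · · ·
    · · · · · # # · · · ·
    · · · · · · · · · · ·
    · · · · · · · · · · ·
T2:
  degenerate (2·area = 0) — covers nothing
T3:
  2·area = 32  (B↔C swapped to make it positive)
  edge (14, 10)→(4, 6): d=(-10,-4) top-left  bias=+0
  edge (4, 6)→(12, 6): d=(8,0) top-left  bias=+0
  edge (12, 6)→(14, 10): d=(2,4) right/bottom  bias=-1
    (3,3)@(7, 7): e=[2,8,22] → #
    (4,3)@(9, 7): e=[10,8,14] → #
    (5,3)@(11, 7): e=[18,8,6] → #
    (6,3)@(13, 7): e=[26,8,-2] → ·
    (3,4)@(7, 9): e=[-18,24,26] → ·
    (4,4)@(9, 9): e=[-10,24,18] → ·
    (5,4)@(11, 9): e=[-2,24,10] → ·
    (6,4)@(13, 9): e=[6,24,2] → #
    (7,4)@(15, 9): e=[14,24,-6] → ·
    (6,5)@(13, 11): e=[-14,40,6] → ·
  covered (4 px):
    · · · · · · · · · · ·
    · · · · · · · · · · ·
    · · · · · · · · · · ·
    · · · # # # · · · · ·
    · · · · · · # · · · ·
    · · · · · · · · · · ·
    · · · · · · · · · · ·

Result: [[3,3],[4,3],[5,3],[6,4]]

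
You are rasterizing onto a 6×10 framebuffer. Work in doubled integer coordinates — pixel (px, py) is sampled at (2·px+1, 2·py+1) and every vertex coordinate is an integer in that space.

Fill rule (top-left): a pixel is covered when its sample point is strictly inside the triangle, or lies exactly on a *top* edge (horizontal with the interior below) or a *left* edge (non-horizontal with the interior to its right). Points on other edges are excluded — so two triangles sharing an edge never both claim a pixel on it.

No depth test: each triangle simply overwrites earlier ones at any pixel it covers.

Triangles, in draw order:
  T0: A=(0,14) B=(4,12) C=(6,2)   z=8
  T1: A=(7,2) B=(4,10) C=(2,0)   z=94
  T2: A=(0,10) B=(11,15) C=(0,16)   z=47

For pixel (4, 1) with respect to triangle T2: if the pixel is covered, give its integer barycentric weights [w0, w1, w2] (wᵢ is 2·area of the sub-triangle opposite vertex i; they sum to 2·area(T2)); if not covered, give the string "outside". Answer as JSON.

T0:
  2·area = 36  (B↔C swapped to make it positive)
  edge (0, 14)→(6, 2): d=(6,-12) top-left  bias=+0
  edge (6, 2)→(4, 12): d=(-2,10) right/bottom  bias=-1
  edge (4, 12)→(0, 14): d=(-4,2) right/bottom  bias=-1
    (2,2)@(5, 5): e=[6,4,26] → X
    (3,2)@(7, 5): e=[30,-16,22] → .
    (2,3)@(5, 7): e=[18,0,18] → .  [on edge]
    (1,4)@(3, 9): e=[6,16,14] → X
    (2,4)@(5, 9): e=[30,-4,10] → .
    (1,5)@(3, 11): e=[18,12,6] → X
    (2,5)@(5, 11): e=[42,-8,2] → .
    (0,6)@(1, 13): e=[6,28,2] → X
    (1,6)@(3, 13): e=[30,8,-2] → .
    (0,7)@(1, 15): e=[18,24,-6] → .
    (1,8)@(3, 17): e=[54,0,-18] → .  [on edge]
  covered (4 px):
    . . . . . .
    . . . . . .
    . . X . . .
    . . . . . .
    . X . . . .
    . X . . . .
    X . . . . .
    . . . . . .
    . . . . . .
    . . . . . .
T1:
  2·area = 46
  edge (7, 2)→(4, 10): d=(-3,8) right/bottom  bias=-1
  edge (4, 10)→(2, 0): d=(-2,-10) top-left  bias=+0
  edge (2, 0)→(7, 2): d=(5,2) right/bottom  bias=-1
    (1,0)@(3, 1): e=[35,8,3] → X
    (2,0)@(5, 1): e=[19,28,-1] → .
    (1,1)@(3, 3): e=[29,4,13] → X
    (2,1)@(5, 3): e=[13,24,9] → X
    (3,1)@(7, 3): e=[-3,44,5] → .
    (1,2)@(3, 5): e=[23,0,23] → X  [on edge]
    (3,2)@(7, 5): e=[-9,40,15] → .
    (1,3)@(3, 7): e=[17,-4,33] → .
    (2,3)@(5, 7): e=[1,16,29] → X
    (3,3)@(7, 7): e=[-15,36,25] → .
    (2,4)@(5, 9): e=[-5,12,39] → .
    (2,7)@(5, 15): e=[-23,0,69] → .  [on edge]
  covered (6 px):
    . X . . . .
    . X X . . .
    . X X . . .
    . . X . . .
    . . . . . .
    . . . . . .
    . . . . . .
    . . . . . .
    . . . . . .
    . . . . . .
T2:
  2·area = 66
  edge (0, 10)→(11, 15): d=(11,5) right/bottom  bias=-1
  edge (11, 15)→(0, 16): d=(-11,1) right/bottom  bias=-1
  edge (0, 16)→(0, 10): d=(0,-6) top-left  bias=+0
    (0,5)@(1, 11): e=[6,54,6] → X
    (1,5)@(3, 11): e=[-4,52,18] → .
    (0,6)@(1, 13): e=[28,32,6] → X
    (1,6)@(3, 13): e=[18,30,18] → X
    (2,6)@(5, 13): e=[8,28,30] → X
    (3,6)@(7, 13): e=[-2,26,42] → .
    (0,7)@(1, 15): e=[50,10,6] → X
    (3,7)@(7, 15): e=[20,4,42] → X
    (4,7)@(9, 15): e=[10,2,54] → X
    (5,7)@(11, 15): e=[0,0,66] → .  [on edge]
    (0,8)@(1, 17): e=[72,-12,6] → .
    (1,8)@(3, 17): e=[62,-14,18] → .
  covered (9 px):
    . . . . . .
    . . . . . .
    . . . . . .
    . . . . . .
    . . . . . .
    X . . . . .
    X X X . . .
    X X X X X .
    . . . . . .
    . . . . . .

Final: "outside"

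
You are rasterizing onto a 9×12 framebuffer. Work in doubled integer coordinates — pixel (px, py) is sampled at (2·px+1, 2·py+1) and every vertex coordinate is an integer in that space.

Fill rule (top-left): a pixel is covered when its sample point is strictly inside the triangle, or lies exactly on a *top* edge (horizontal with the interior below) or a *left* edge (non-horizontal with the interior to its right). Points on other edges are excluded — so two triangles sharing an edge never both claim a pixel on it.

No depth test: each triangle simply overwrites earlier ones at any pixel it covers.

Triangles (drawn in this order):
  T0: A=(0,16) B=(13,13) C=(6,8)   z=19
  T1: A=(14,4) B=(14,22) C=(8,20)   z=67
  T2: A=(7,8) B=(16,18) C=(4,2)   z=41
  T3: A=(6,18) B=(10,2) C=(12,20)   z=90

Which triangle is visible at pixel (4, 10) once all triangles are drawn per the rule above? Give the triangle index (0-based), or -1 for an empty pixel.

T0:
  2·area = 86  (B↔C swapped to make it positive)
  edge (0, 16)→(6, 8): d=(6,-8) top-left  bias=+0
  edge (6, 8)→(13, 13): d=(7,5) right/bottom  bias=-1
  edge (13, 13)→(0, 16): d=(-13,3) right/bottom  bias=-1
    (3,4)@(7, 9): e=[14,2,70] → #
    (4,4)@(9, 9): e=[30,-8,64] → ·
    (2,5)@(5, 11): e=[10,26,50] → #
    (4,5)@(9, 11): e=[42,6,38] → #
    (5,5)@(11, 11): e=[58,-4,32] → ·
    (1,6)@(3, 13): e=[6,50,30] → #
    (5,6)@(11, 13): e=[70,10,6] → #
    (6,6)@(13, 13): e=[86,0,0] → ·  [on edge]
    (0,7)@(1, 15): e=[2,74,10] → #
    (2,7)@(5, 15): e=[34,54,-2] → ·
    (3,7)@(7, 15): e=[50,44,-8] → ·
    (4,7)@(9, 15): e=[66,34,-14] → ·
  covered (11 px):
    · · · · · · · · ·
    · · · · · · · · ·
    · · · · · · · · ·
    · · · · · · · · ·
    · · · # · · · · ·
    · · # # # · · · ·
    · # # # # # · · ·
    # # · · · · · · ·
    · · · · · · · · ·
    · · · · · · · · ·
    · · · · · · · · ·
    · · · · · · · · ·
T1:
  2·area = 108
  edge (14, 4)→(14, 22): d=(0,18) right/bottom  bias=-1
  edge (14, 22)→(8, 20): d=(-6,-2) top-left  bias=+0
  edge (8, 20)→(14, 4): d=(6,-16) top-left  bias=+0
    (6,3)@(13, 7): e=[18,88,2] → #
    (7,3)@(15, 7): e=[-18,92,34] → ·
    (6,4)@(13, 9): e=[18,76,14] → #
    (7,4)@(15, 9): e=[-18,80,46] → ·
    (6,5)@(13, 11): e=[18,64,26] → #
    (7,5)@(15, 11): e=[-18,68,58] → ·
    (5,6)@(11, 13): e=[54,48,6] → #
    (7,6)@(15, 13): e=[-18,56,70] → ·
    (5,7)@(11, 15): e=[54,36,18] → #
    (7,7)@(15, 15): e=[-18,44,82] → ·
    (5,8)@(11, 17): e=[54,24,30] → #
    (7,8)@(15, 17): e=[-18,32,94] → ·
    (2,9)@(5, 19): e=[162,0,-54] → ·  [on edge]
    (5,10)@(11, 21): e=[54,0,54] → #  [on edge]
    (8,11)@(17, 23): e=[-54,0,162] → ·  [on edge]
  covered (14 px):
    · · · · · · · · ·
    · · · · · · · · ·
    · · · · · · · · ·
    · · · · · · # · ·
    · · · · · · # · ·
    · · · · · · # · ·
    · · · · · # # · ·
    · · · · · # # · ·
    · · · · · # # · ·
    · · · · # # # · ·
    · · · · · # # · ·
    · · · · · · · · ·
T2:
  2·area = 24  (B↔C swapped to make it positive)
  edge (7, 8)→(4, 2): d=(-3,-6) top-left  bias=+0
  edge (4, 2)→(16, 18): d=(12,16) right/bottom  bias=-1
  edge (16, 18)→(7, 8): d=(-9,-10) top-left  bias=+0
    (3,3)@(7, 7): e=[3,12,9] → #
    (4,3)@(9, 7): e=[15,-20,29] → ·
    (3,4)@(7, 9): e=[-3,36,-9] → ·
    (4,4)@(9, 9): e=[9,4,11] → #
    (5,4)@(11, 9): e=[21,-28,31] → ·
    (4,5)@(9, 11): e=[3,28,-7] → ·
  covered (2 px):
    · · · · · · · · ·
    · · · · · · · · ·
    · · · · · · · · ·
    · · · # · · · · ·
    · · · · # · · · ·
    · · · · · · · · ·
    · · · · · · · · ·
    · · · · · · · · ·
    · · · · · · · · ·
    · · · · · · · · ·
    · · · · · · · · ·
    · · · · · · · · ·
T3:
  2·area = 104
  edge (6, 18)→(10, 2): d=(4,-16) top-left  bias=+0
  edge (10, 2)→(12, 20): d=(2,18) right/bottom  bias=-1
  edge (12, 20)→(6, 18): d=(-6,-2) top-left  bias=+0
    (4,3)@(9, 7): e=[4,28,72] → #
    (5,3)@(11, 7): e=[36,-8,76] → ·
    (4,4)@(9, 9): e=[12,32,60] → #
    (5,4)@(11, 9): e=[44,-4,64] → ·
    (4,5)@(9, 11): e=[20,36,48] → #
    (5,5)@(11, 11): e=[52,0,52] → ·  [on edge]
    (4,6)@(9, 13): e=[28,40,36] → #
    (5,6)@(11, 13): e=[60,4,40] → #
    (6,6)@(13, 13): e=[92,-32,44] → ·
    (3,7)@(7, 15): e=[4,80,20] → #
    (6,7)@(13, 15): e=[100,-28,32] → ·
    (1,8)@(3, 17): e=[-52,156,0] → ·  [on edge]
    (4,9)@(9, 19): e=[52,52,0] → #  [on edge]
    (7,10)@(15, 21): e=[156,-52,0] → ·  [on edge]
  covered (13 px):
    · · · · · · · · ·
    · · · · · · · · ·
    · · · · · · · · ·
    · · · · # · · · ·
    · · · · # · · · ·
    · · · · # · · · ·
    · · · · # # · · ·
    · · · # # # · · ·
    · · · # # # · · ·
    · · · · # # · · ·
    · · · · · · · · ·
    · · · · · · · · ·

Z-buffer (winner per pixel, '.' = empty):
  . . . . . . . . .
  . . . . . . . . .
  . . . . . . . . .
  . . . 2 3 . 1 . .
  . . . 0 3 . 1 . .
  . . 0 0 3 . 1 . .
  . 0 0 0 3 3 1 . .
  0 0 . 3 3 3 1 . .
  . . . 3 3 3 1 . .
  . . . . 3 3 1 . .
  . . . . . 1 1 . .
  . . . . . . . . .

Result: -1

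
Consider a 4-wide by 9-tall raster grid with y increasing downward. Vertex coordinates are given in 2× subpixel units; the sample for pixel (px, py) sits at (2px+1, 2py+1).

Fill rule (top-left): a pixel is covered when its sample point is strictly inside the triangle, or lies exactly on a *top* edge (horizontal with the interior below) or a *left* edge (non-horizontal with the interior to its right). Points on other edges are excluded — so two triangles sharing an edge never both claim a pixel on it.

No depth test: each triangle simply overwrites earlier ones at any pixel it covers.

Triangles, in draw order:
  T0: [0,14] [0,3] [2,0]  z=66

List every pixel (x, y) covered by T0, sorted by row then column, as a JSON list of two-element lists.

T0:
  2·area = 22
  edge (0, 14)→(0, 3): d=(0,-11) top-left  bias=+0
  edge (0, 3)→(2, 0): d=(2,-3) top-left  bias=+0
  edge (2, 0)→(0, 14): d=(-2,14) right/bottom  bias=-1
    (0,1)@(1, 3): e=[11,3,8] → #
    (1,1)@(3, 3): e=[33,9,-20] → ·
    (0,2)@(1, 5): e=[11,7,4] → #
    (1,2)@(3, 5): e=[33,13,-24] → ·
    (0,3)@(1, 7): e=[11,11,0] → ·  [on edge]
  covered (2 px):
    · · · ·
    # · · ·
    # · · ·
    · · · ·
    · · · ·
    · · · ·
    · · · ·
    · · · ·
    · · · ·

Final: [[0,1],[0,2]]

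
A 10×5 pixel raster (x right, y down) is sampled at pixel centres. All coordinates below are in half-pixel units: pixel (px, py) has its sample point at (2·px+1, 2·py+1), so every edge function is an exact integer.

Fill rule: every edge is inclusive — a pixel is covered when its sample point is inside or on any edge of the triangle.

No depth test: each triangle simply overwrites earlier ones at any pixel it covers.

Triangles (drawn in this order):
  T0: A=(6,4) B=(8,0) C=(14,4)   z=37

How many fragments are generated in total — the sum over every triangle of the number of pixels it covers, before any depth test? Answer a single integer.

T0:
  2·area = 32
  edge (6, 4)→(8, 0): d=(2,-4) inclusive
  edge (8, 0)→(14, 4): d=(6,4) inclusive
  edge (14, 4)→(6, 4): d=(-8,0) inclusive
    (4,0)@(9, 1): e=[6,2,24] → X
    (5,0)@(11, 1): e=[14,-6,24] → .
    (3,1)@(7, 3): e=[2,22,8] → X
    (5,1)@(11, 3): e=[18,6,8] → X
    (6,1)@(13, 3): e=[26,-2,8] → .
    (3,2)@(7, 5): e=[6,34,-8] → .
    (4,2)@(9, 5): e=[14,26,-8] → .
    (5,2)@(11, 5): e=[22,18,-8] → .
  covered (4 px):
    . . . . X . . . . .
    . . . X X X . . . .
    . . . . . . . . . .
    . . . . . . . . . .
    . . . . . . . . . .

Final: 4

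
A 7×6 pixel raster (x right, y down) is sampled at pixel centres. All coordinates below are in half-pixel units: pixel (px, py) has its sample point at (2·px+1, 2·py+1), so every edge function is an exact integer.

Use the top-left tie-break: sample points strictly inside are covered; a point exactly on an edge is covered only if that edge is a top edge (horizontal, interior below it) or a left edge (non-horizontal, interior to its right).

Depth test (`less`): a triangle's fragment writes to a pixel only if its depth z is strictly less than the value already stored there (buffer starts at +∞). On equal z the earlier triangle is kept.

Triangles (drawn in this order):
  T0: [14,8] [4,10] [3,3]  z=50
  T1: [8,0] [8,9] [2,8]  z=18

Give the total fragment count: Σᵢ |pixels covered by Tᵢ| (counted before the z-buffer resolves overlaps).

T0:
  2·area = 72
  edge (14, 8)→(4, 10): d=(-10,2) right/bottom  bias=-1
  edge (4, 10)→(3, 3): d=(-1,-7) top-left  bias=+0
  edge (3, 3)→(14, 8): d=(11,5) right/bottom  bias=-1
    (1,1)@(3, 3): e=[72,0,0] → .  [on edge]
    (2,2)@(5, 5): e=[48,12,12] → X
    (3,2)@(7, 5): e=[44,26,2] → X
    (4,2)@(9, 5): e=[40,40,-8] → .
    (2,3)@(5, 7): e=[28,10,34] → X
    (4,3)@(9, 7): e=[20,38,14] → X
    (5,3)@(11, 7): e=[16,52,4] → X
    (6,3)@(13, 7): e=[12,66,-6] → .
    (2,4)@(5, 9): e=[8,8,56] → X
    (4,4)@(9, 9): e=[0,36,36] → .  [on edge]
    (5,4)@(11, 9): e=[-4,50,26] → .
    (2,5)@(5, 11): e=[-12,6,78] → .
  covered (8 px):
    . . . . . . .
    . . . . . . .
    . . X X . . .
    . . X X X X .
    . . X X . . .
    . . . . . . .
T1:
  2·area = 54
  edge (8, 0)→(8, 9): d=(0,9) right/bottom  bias=-1
  edge (8, 9)→(2, 8): d=(-6,-1) top-left  bias=+0
  edge (2, 8)→(8, 0): d=(6,-8) top-left  bias=+0
    (3,1)@(7, 3): e=[9,35,10] → X
    (4,1)@(9, 3): e=[-9,37,26] → .
    (2,2)@(5, 5): e=[27,21,6] → X
    (4,2)@(9, 5): e=[-9,25,38] → .
    (1,3)@(3, 7): e=[45,7,2] → X
    (4,3)@(9, 7): e=[-9,13,50] → .
    (1,4)@(3, 9): e=[45,-5,14] → .
    (2,4)@(5, 9): e=[27,-3,30] → .
    (3,4)@(7, 9): e=[9,-1,46] → .
  covered (6 px):
    . . . . . . .
    . . . X . . .
    . . X X . . .
    . X X X . . .
    . . . . . . .
    . . . . . . .

Answer: 14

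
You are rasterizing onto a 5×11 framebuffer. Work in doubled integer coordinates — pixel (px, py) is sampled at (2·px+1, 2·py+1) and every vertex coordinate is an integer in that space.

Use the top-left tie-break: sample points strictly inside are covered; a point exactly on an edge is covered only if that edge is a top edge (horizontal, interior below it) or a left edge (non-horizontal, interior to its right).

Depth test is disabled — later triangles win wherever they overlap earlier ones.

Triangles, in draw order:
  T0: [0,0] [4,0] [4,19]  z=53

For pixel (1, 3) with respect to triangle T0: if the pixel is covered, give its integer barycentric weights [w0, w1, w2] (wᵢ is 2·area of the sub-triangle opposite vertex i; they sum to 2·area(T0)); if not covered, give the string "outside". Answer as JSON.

T0:
  2·area = 76
  edge (0, 0)→(4, 0): d=(4,0) top-left  bias=+0
  edge (4, 0)→(4, 19): d=(0,19) right/bottom  bias=-1
  edge (4, 19)→(0, 0): d=(-4,-19) top-left  bias=+0
    (0,0)@(1, 1): e=[4,57,15] → █
    (1,0)@(3, 1): e=[4,19,53] → █
    (2,0)@(5, 1): e=[4,-19,91] → ·
    (0,1)@(1, 3): e=[12,57,7] → █
    (2,1)@(5, 3): e=[12,-19,83] → ·
    (0,2)@(1, 5): e=[20,57,-1] → ·
    (1,2)@(3, 5): e=[20,19,37] → █
    (2,2)@(5, 5): e=[20,-19,75] → ·
    (1,3)@(3, 7): e=[28,19,29] → █
    (2,3)@(5, 7): e=[28,-19,67] → ·
    (1,4)@(3, 9): e=[36,19,21] → █
    (2,4)@(5, 9): e=[36,-19,59] → ·
  covered (9 px):
    █ █ · · ·
    █ █ · · ·
    · █ · · ·
    · █ · · ·
    · █ · · ·
    · █ · · ·
    · █ · · ·
    · · · · ·
    · · · · ·
    · · · · ·
    · · · · ·

Final: [19,29,28]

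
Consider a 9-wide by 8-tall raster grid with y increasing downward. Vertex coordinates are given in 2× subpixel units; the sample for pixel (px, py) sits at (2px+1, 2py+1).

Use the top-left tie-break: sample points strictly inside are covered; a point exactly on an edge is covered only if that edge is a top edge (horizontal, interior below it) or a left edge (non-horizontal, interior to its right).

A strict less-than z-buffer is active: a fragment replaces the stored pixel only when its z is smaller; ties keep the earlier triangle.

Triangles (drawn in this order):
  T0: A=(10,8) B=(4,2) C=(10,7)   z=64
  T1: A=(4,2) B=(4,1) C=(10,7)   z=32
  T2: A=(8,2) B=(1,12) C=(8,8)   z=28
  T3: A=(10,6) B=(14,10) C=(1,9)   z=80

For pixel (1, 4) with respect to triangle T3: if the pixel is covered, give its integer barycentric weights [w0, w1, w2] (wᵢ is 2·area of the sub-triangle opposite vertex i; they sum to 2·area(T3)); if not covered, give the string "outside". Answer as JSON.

T0:
  2·area = 6
  edge (10, 8)→(4, 2): d=(-6,-6) top-left  bias=+0
  edge (4, 2)→(10, 7): d=(6,5) right/bottom  bias=-1
  edge (10, 7)→(10, 8): d=(0,1) right/bottom  bias=-1
    (1,0)@(3, 1): e=[0,-1,7] → ·  [on edge]
    (2,1)@(5, 3): e=[0,1,5] → █  [on edge]
    (3,1)@(7, 3): e=[12,-9,3] → ·
    (2,2)@(5, 5): e=[-12,13,5] → ·
    (3,2)@(7, 5): e=[0,3,3] → █  [on edge]
    (4,2)@(9, 5): e=[12,-7,1] → ·
    (3,3)@(7, 7): e=[-12,15,3] → ·
    (4,3)@(9, 7): e=[0,5,1] → █  [on edge]
    (5,3)@(11, 7): e=[12,-5,-1] → ·
    (4,4)@(9, 9): e=[-12,17,1] → ·
    (5,4)@(11, 9): e=[0,7,-1] → ·  [on edge]
    (6,5)@(13, 11): e=[0,9,-3] → ·  [on edge]
    (7,6)@(15, 13): e=[0,11,-5] → ·  [on edge]
    (8,7)@(17, 15): e=[0,13,-7] → ·  [on edge]
  covered (3 px):
    · · · · · · · · ·
    · · █ · · · · · ·
    · · · █ · · · · ·
    · · · · █ · · · ·
    · · · · · · · · ·
    · · · · · · · · ·
    · · · · · · · · ·
    · · · · · · · · ·
T1:
  2·area = 6
  edge (4, 2)→(4, 1): d=(0,-1) top-left  bias=+0
  edge (4, 1)→(10, 7): d=(6,6) right/bottom  bias=-1
  edge (10, 7)→(4, 2): d=(-6,-5) top-left  bias=+0
  covered (0 px):
    · · · · · · · · ·
    · · · · · · · · ·
    · · · · · · · · ·
    · · · · · · · · ·
    · · · · · · · · ·
    · · · · · · · · ·
    · · · · · · · · ·
    · · · · · · · · ·
T2:
  2·area = 42  (B↔C swapped to make it positive)
  edge (8, 2)→(8, 8): d=(0,6) right/bottom  bias=-1
  edge (8, 8)→(1, 12): d=(-7,4) right/bottom  bias=-1
  edge (1, 12)→(8, 2): d=(7,-10) top-left  bias=+0
    (3,2)@(7, 5): e=[6,25,11] → █
    (4,2)@(9, 5): e=[-6,17,31] → ·
    (2,3)@(5, 7): e=[18,19,5] → █
    (4,3)@(9, 7): e=[-6,3,45] → ·
    (2,4)@(5, 9): e=[18,5,19] → █
    (3,4)@(7, 9): e=[6,-3,39] → ·
    (2,5)@(5, 11): e=[18,-9,33] → ·
  covered (4 px):
    · · · · · · · · ·
    · · · · · · · · ·
    · · · █ · · · · ·
    · · █ █ · · · · ·
    · · █ · · · · · ·
    · · · · · · · · ·
    · · · · · · · · ·
    · · · · · · · · ·
T3:
  2·area = 48
  edge (10, 6)→(14, 10): d=(4,4) right/bottom  bias=-1
  edge (14, 10)→(1, 9): d=(-13,-1) top-left  bias=+0
  edge (1, 9)→(10, 6): d=(9,-3) top-left  bias=+0
    (2,0)@(5, 1): e=[0,108,-60] → ·  [on edge]
    (3,1)@(7, 3): e=[0,84,-36] → ·  [on edge]
    (4,2)@(9, 5): e=[0,60,-12] → ·  [on edge]
    (6,2)@(13, 5): e=[-16,64,0] → ·  [on edge]
    (3,3)@(7, 7): e=[16,32,0] → █  [on edge]
    (4,3)@(9, 7): e=[8,34,6] → █
    (5,3)@(11, 7): e=[0,36,12] → ·  [on edge]
    (0,4)@(1, 9): e=[48,0,0] → █  [on edge]
    (1,4)@(3, 9): e=[40,2,6] → █
    (2,4)@(5, 9): e=[32,4,12] → █
    (5,4)@(11, 9): e=[8,10,30] → █
    (6,4)@(13, 9): e=[0,12,36] → ·  [on edge]
    (7,5)@(15, 11): e=[0,-12,60] → ·  [on edge]
    (8,6)@(17, 13): e=[0,-36,84] → ·  [on edge]
  covered (8 px):
    · · · · · · · · ·
    · · · · · · · · ·
    · · · · · · · · ·
    · · · █ █ · · · ·
    █ █ █ █ █ █ · · ·
    · · · · · · · · ·
    · · · · · · · · ·
    · · · · · · · · ·

Answer: [2,6,40]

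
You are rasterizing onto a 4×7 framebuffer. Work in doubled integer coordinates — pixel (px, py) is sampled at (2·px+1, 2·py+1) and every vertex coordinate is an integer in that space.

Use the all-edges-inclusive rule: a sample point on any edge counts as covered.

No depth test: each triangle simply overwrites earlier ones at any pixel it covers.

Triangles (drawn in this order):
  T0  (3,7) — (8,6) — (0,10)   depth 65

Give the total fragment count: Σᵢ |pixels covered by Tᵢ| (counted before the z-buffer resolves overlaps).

T0:
  2·area = 12
  edge (3, 7)→(8, 6): d=(5,-1) inclusive
  edge (8, 6)→(0, 10): d=(-8,4) inclusive
  edge (0, 10)→(3, 7): d=(3,-3) inclusive
    (3,1)@(7, 3): e=[-16,28,0] → ·  [on edge]
    (2,2)@(5, 5): e=[-8,20,0] → ·  [on edge]
    (1,3)@(3, 7): e=[0,12,0] → #  [on edge]
    (2,3)@(5, 7): e=[2,4,6] → #
    (3,3)@(7, 7): e=[4,-4,12] → ·
    (0,4)@(1, 9): e=[8,4,0] → #  [on edge]
    (1,4)@(3, 9): e=[10,-4,6] → ·
    (2,4)@(5, 9): e=[12,-12,12] → ·
    (0,5)@(1, 11): e=[18,-12,6] → ·
  covered (3 px):
    · · · ·
    · · · ·
    · · · ·
    · # # ·
    # · · ·
    · · · ·
    · · · ·

Final: 3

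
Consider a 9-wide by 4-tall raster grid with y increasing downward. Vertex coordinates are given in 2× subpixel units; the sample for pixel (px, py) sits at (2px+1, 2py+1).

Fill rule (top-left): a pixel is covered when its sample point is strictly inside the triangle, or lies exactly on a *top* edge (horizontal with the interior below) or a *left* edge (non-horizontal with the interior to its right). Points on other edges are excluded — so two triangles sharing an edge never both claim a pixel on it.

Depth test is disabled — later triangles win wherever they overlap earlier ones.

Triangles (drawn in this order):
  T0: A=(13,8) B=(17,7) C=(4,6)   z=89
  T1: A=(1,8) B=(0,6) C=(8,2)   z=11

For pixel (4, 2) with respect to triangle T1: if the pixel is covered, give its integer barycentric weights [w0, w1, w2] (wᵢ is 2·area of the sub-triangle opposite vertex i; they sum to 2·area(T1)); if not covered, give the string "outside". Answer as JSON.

T0:
  2·area = 17  (B↔C swapped to make it positive)
  edge (13, 8)→(4, 6): d=(-9,-2) top-left  bias=+0
  edge (4, 6)→(17, 7): d=(13,1) right/bottom  bias=-1
  edge (17, 7)→(13, 8): d=(-4,1) right/bottom  bias=-1
    (4,3)@(9, 7): e=[1,8,8] → █
    (5,3)@(11, 7): e=[5,6,6] → █
    (6,3)@(13, 7): e=[9,4,4] → █
    (7,3)@(15, 7): e=[13,2,2] → █
    (8,3)@(17, 7): e=[17,0,0] → ·  [on edge]
  covered (4 px):
    · · · · · · · · ·
    · · · · · · · · ·
    · · · · · · · · ·
    · · · · █ █ █ █ ·
T1:
  2·area = 20
  edge (1, 8)→(0, 6): d=(-1,-2) top-left  bias=+0
  edge (0, 6)→(8, 2): d=(8,-4) top-left  bias=+0
  edge (8, 2)→(1, 8): d=(-7,6) right/bottom  bias=-1
    (1,2)@(3, 5): e=[7,4,9] → █
    (2,2)@(5, 5): e=[11,12,-3] → ·
    (0,3)@(1, 7): e=[1,12,7] → █
    (1,3)@(3, 7): e=[5,20,-5] → ·
  covered (2 px):
    · · · · · · · · ·
    · · · · · · · · ·
    · █ · · · · · · ·
    █ · · · · · · · ·

Answer: "outside"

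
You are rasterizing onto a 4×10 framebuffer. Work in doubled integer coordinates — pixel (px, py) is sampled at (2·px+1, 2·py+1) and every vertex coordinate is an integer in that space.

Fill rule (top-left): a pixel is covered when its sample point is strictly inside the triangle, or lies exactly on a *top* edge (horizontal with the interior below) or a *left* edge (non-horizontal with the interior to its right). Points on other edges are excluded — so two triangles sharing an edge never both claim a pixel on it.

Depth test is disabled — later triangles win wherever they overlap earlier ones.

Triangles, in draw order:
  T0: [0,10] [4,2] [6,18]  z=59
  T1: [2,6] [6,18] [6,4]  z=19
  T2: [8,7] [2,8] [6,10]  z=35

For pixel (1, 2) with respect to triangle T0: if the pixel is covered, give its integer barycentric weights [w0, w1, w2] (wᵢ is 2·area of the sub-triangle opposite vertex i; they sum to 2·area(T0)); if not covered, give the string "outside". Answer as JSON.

T0:
  2·area = 80
  edge (0, 10)→(4, 2): d=(4,-8) top-left  bias=+0
  edge (4, 2)→(6, 18): d=(2,16) right/bottom  bias=-1
  edge (6, 18)→(0, 10): d=(-6,-8) top-left  bias=+0
    (1,2)@(3, 5): e=[4,22,54] → #
    (2,2)@(5, 5): e=[20,-10,70] → ·
    (1,3)@(3, 7): e=[12,26,42] → #
    (2,3)@(5, 7): e=[28,-6,58] → ·
    (0,4)@(1, 9): e=[4,62,14] → #
    (2,4)@(5, 9): e=[36,-2,46] → ·
    (0,5)@(1, 11): e=[12,66,2] → #
    (2,5)@(5, 11): e=[44,2,34] → #
    (3,5)@(7, 11): e=[60,-30,50] → ·
    (0,6)@(1, 13): e=[20,70,-10] → ·
    (1,6)@(3, 13): e=[36,38,6] → #
    (3,6)@(7, 13): e=[68,-26,38] → ·
  covered (10 px):
    · · · ·
    · · · ·
    · # · ·
    · # · ·
    # # · ·
    # # # ·
    · # # ·
    · · # ·
    · · · ·
    · · · ·
T1:
  2·area = 56  (B↔C swapped to make it positive)
  edge (2, 6)→(6, 4): d=(4,-2) top-left  bias=+0
  edge (6, 4)→(6, 18): d=(0,14) right/bottom  bias=-1
  edge (6, 18)→(2, 6): d=(-4,-12) top-left  bias=+0
    (0,1)@(1, 3): e=[-14,70,0] → ·  [on edge]
    (2,2)@(5, 5): e=[2,14,40] → #
    (3,2)@(7, 5): e=[6,-14,64] → ·
    (1,3)@(3, 7): e=[6,42,8] → #
    (3,3)@(7, 7): e=[14,-14,56] → ·
    (1,4)@(3, 9): e=[14,42,0] → #  [on edge]
    (3,4)@(7, 9): e=[22,-14,48] → ·
    (1,5)@(3, 11): e=[22,42,-8] → ·
    (2,5)@(5, 11): e=[26,14,16] → #
    (3,5)@(7, 11): e=[30,-14,40] → ·
    (2,6)@(5, 13): e=[34,14,8] → #
    (3,6)@(7, 13): e=[38,-14,32] → ·
    (2,7)@(5, 15): e=[42,14,0] → #  [on edge]
  covered (8 px):
    · · · ·
    · · · ·
    · · # ·
    · # # ·
    · # # ·
    · · # ·
    · · # ·
    · · # ·
    · · · ·
    · · · ·
T2:
  2·area = 16  (B↔C swapped to make it positive)
  edge (8, 7)→(6, 10): d=(-2,3) right/bottom  bias=-1
  edge (6, 10)→(2, 8): d=(-4,-2) top-left  bias=+0
  edge (2, 8)→(8, 7): d=(6,-1) top-left  bias=+0
    (2,4)@(5, 9): e=[5,2,9] → #
    (3,4)@(7, 9): e=[-1,6,11] → ·
    (2,5)@(5, 11): e=[1,-6,21] → ·
  covered (1 px):
    · · · ·
    · · · ·
    · · · ·
    · · · ·
    · · # ·
    · · · ·
    · · · ·
    · · · ·
    · · · ·
    · · · ·

Final: [22,54,4]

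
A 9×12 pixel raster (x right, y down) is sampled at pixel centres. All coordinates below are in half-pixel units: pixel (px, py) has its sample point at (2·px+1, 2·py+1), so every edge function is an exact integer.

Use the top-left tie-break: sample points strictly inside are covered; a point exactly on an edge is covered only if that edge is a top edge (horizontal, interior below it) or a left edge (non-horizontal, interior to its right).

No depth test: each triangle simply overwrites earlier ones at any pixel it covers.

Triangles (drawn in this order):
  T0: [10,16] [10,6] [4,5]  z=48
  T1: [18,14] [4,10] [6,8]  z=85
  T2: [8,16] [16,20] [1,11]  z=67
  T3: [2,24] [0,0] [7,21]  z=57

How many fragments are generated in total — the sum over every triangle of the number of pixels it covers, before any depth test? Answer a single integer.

T0:
  2·area = 60  (B↔C swapped to make it positive)
  edge (10, 16)→(4, 5): d=(-6,-11) top-left  bias=+0
  edge (4, 5)→(10, 6): d=(6,1) right/bottom  bias=-1
  edge (10, 6)→(10, 16): d=(0,10) right/bottom  bias=-1
    (3,3)@(7, 7): e=[21,9,30] → X
    (4,3)@(9, 7): e=[43,7,10] → X
    (5,3)@(11, 7): e=[65,5,-10] → .
    (3,4)@(7, 9): e=[9,21,30] → X
    (5,4)@(11, 9): e=[53,17,-10] → .
    (3,5)@(7, 11): e=[-3,33,30] → .
    (4,5)@(9, 11): e=[19,31,10] → X
    (5,5)@(11, 11): e=[41,29,-10] → .
    (4,6)@(9, 13): e=[7,43,10] → X
    (5,6)@(11, 13): e=[29,41,-10] → .
    (4,7)@(9, 15): e=[-5,55,10] → .
  covered (6 px):
    . . . . . . . . .
    . . . . . . . . .
    . . . . . . . . .
    . . . X X . . . .
    . . . X X . . . .
    . . . . X . . . .
    . . . . X . . . .
    . . . . . . . . .
    . . . . . . . . .
    . . . . . . . . .
    . . . . . . . . .
    . . . . . . . . .
T1:
  2·area = 36
  edge (18, 14)→(4, 10): d=(-14,-4) top-left  bias=+0
  edge (4, 10)→(6, 8): d=(2,-2) top-left  bias=+0
  edge (6, 8)→(18, 14): d=(12,6) right/bottom  bias=-1
    (6,0)@(13, 1): e=[162,0,-126] → .  [on edge]
    (5,1)@(11, 3): e=[126,0,-90] → .  [on edge]
    (4,2)@(9, 5): e=[90,0,-54] → .  [on edge]
    (3,3)@(7, 7): e=[54,0,-18] → .  [on edge]
    (2,4)@(5, 9): e=[18,0,18] → X  [on edge]
    (3,4)@(7, 9): e=[26,4,6] → X
    (4,4)@(9, 9): e=[34,8,-6] → .
    (1,5)@(3, 11): e=[-18,0,54] → .  [on edge]
    (2,5)@(5, 11): e=[-10,4,42] → .
    (3,5)@(7, 11): e=[-2,8,30] → .
    (4,5)@(9, 11): e=[6,12,18] → X
    (5,5)@(11, 11): e=[14,16,6] → X
    (0,6)@(1, 13): e=[-54,0,90] → .  [on edge]
  covered (5 px):
    . . . . . . . . .
    . . . . . . . . .
    . . . . . . . . .
    . . . . . . . . .
    . . X X . . . . .
    . . . . X X . . .
    . . . . . . . X .
    . . . . . . . . .
    . . . . . . . . .
    . . . . . . . . .
    . . . . . . . . .
    . . . . . . . . .
T2:
  2·area = 12  (B↔C swapped to make it positive)
  edge (8, 16)→(1, 11): d=(-7,-5) top-left  bias=+0
  edge (1, 11)→(16, 20): d=(15,9) right/bottom  bias=-1
  edge (16, 20)→(8, 16): d=(-8,-4) top-left  bias=+0
    (0,5)@(1, 11): e=[0,0,12] → .  [on edge]
    (3,7)@(7, 15): e=[2,6,4] → X
    (4,7)@(9, 15): e=[12,-12,12] → .
    (3,8)@(7, 17): e=[-12,36,-12] → .
    (5,8)@(11, 17): e=[8,0,4] → .  [on edge]
    (7,10)@(15, 21): e=[0,24,-12] → .  [on edge]
  covered (1 px):
    . . . . . . . . .
    . . . . . . . . .
    . . . . . . . . .
    . . . . . . . . .
    . . . . . . . . .
    . . . . . . . . .
    . . . . . . . . .
    . . . X . . . . .
    . . . . . . . . .
    . . . . . . . . .
    . . . . . . . . .
    . . . . . . . . .
T3:
  2·area = 126
  edge (2, 24)→(0, 0): d=(-2,-24) top-left  bias=+0
  edge (0, 0)→(7, 21): d=(7,21) right/bottom  bias=-1
  edge (7, 21)→(2, 24): d=(-5,3) right/bottom  bias=-1
    (0,1)@(1, 3): e=[18,0,108] → .  [on edge]
    (0,2)@(1, 5): e=[14,14,98] → X
    (1,2)@(3, 5): e=[62,-28,92] → .
    (0,3)@(1, 7): e=[10,28,88] → X
    (1,3)@(3, 7): e=[58,-14,82] → .
    (0,4)@(1, 9): e=[6,42,78] → X
    (1,4)@(3, 9): e=[54,0,72] → .  [on edge]
    (0,5)@(1, 11): e=[2,56,68] → X
    (1,5)@(3, 11): e=[50,14,62] → X
    (2,5)@(5, 11): e=[98,-28,56] → .
    (0,6)@(1, 13): e=[-2,70,58] → .
    (1,6)@(3, 13): e=[46,28,52] → X
    (2,7)@(5, 15): e=[90,0,36] → .  [on edge]
    (8,7)@(17, 15): e=[378,-252,0] → .  [on edge]
    (3,10)@(7, 21): e=[126,0,0] → .  [on edge]
  covered (14 px):
    . . . . . . . . .
    . . . . . . . . .
    X . . . . . . . .
    X . . . . . . . .
    X . . . . . . . .
    X X . . . . . . .
    . X . . . . . . .
    . X . . . . . . .
    . X X . . . . . .
    . X X . . . . . .
    . X X . . . . . .
    . X . . . . . . .

Answer: 26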